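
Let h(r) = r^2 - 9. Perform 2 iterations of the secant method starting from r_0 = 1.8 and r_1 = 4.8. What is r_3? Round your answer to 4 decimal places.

h(1.8) = -5.760000, h(4.8) = 14.040000
r_2 = 4.800000 − 14.040000·(4.800000 − 1.800000) / (14.040000 − (-5.760000)) = 4.800000 − (42.120000)/(19.800000) = 2.672727
h(2.672727) = -1.856529
r_3 = 2.672727 − (-1.856529)·(2.672727 − 4.800000) / (-1.856529 − 14.040000) = 2.672727 − (3.949343)/(-15.896529) = 2.921168

2.9212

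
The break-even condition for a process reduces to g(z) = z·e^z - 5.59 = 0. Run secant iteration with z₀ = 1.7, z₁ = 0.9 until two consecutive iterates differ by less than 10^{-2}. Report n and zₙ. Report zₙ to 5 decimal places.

n = 5, zₙ = 1.39086

g(1.7) = 3.7157106, g(0.9) = -3.3763572
z₂ = 0.9000000 − (-3.3763572)·(-0.8000000)/(-7.0920678) = 1.2808601;  |Δ| = 0.3808601
g(1.2808601) = -0.9792435
z₃ = 1.2808601 − (-0.9792435)·(0.3808601)/(2.3971137) = 1.4364451;  |Δ| = 0.1555849
g(1.4364451) = 0.4512831
z₄ = 1.4364451 − 0.4512831·(0.1555849)/(1.4305266) = 1.3873632;  |Δ| = 0.0490818
g(1.3873632) = -0.0346122
z₅ = 1.3873632 − (-0.0346122)·(-0.0490818)/(-0.4858953) = 1.3908595;  |Δ| = 0.0034963
|z₅ − z₄| = 0.0034963 < 10^{-2}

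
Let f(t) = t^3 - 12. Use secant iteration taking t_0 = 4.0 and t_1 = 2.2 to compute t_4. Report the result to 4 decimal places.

2.2894

f(4.0) = 52.000000, f(2.2) = -1.352000
t_2 = 2.200000 − (-1.352000)·(2.200000 − 4.000000) / (-1.352000 − 52.000000) = 2.200000 − (2.433600)/(-53.352000) = 2.245614
f(2.245614) = -0.675857
t_3 = 2.245614 − (-0.675857)·(2.245614 − 2.200000) / (-0.675857 − (-1.352000)) = 2.245614 − (-0.030829)/(0.676143) = 2.291209
f(2.291209) = 0.028016
t_4 = 2.291209 − 0.028016·(2.291209 − 2.245614) / (0.028016 − (-0.675857)) = 2.291209 − (0.001277)/(0.703873) = 2.289394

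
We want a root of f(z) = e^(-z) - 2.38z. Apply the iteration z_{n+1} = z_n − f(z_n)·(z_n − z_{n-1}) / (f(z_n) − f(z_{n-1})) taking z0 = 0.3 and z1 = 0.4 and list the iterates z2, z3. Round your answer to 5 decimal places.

0.30869, 0.30860

f(0.3) = 0.0268182, f(0.4) = -0.2816800
z2 = 0.4000000 − (-0.2816800)·(0.4000000 − 0.3000000) / (-0.2816800 − 0.0268182) = 0.4000000 − (-0.0281680)/(-0.3084982) = 0.3086932
f(0.3086932) = -0.0002836
z3 = 0.3086932 − (-0.0002836)·(0.3086932 − 0.4000000) / (-0.0002836 − (-0.2816800)) = 0.3086932 − (0.0000259)/(0.2813963) = 0.3086011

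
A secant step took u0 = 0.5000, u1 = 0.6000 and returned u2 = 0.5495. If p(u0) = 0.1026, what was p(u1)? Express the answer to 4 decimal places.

The secant line through (0.5000, 0.1026) and (0.6000, p(u1)) crosses zero at u2 = 0.5495.
So (0.5000, 0.1026), (0.6000, p(u1)), (0.5495, 0) are collinear:
p(u1) = 0.1026 · (0.6000 − 0.5495) / (0.5000 − 0.5495) = 0.1026 · (0.050500)/(-0.049500) = -0.104673

-0.1047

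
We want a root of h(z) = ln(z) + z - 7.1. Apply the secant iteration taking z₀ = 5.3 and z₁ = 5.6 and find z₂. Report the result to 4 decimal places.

5.4118

h(5.3) = -0.132293, h(5.6) = 0.222767
z₂ = 5.600000 − 0.222767·(5.600000 − 5.300000) / (0.222767 − (-0.132293)) = 5.600000 − (0.066830)/(0.355060) = 5.411778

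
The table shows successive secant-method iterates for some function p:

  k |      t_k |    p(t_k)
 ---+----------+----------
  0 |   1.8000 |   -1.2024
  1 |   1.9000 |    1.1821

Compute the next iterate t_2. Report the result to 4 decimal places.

t_2 = 1.9000 − 1.1821·(1.9000 − 1.8000) / (1.1821 − (-1.2024))
   = 1.9000 − (0.118210)/(2.384500) = 1.850426

1.8504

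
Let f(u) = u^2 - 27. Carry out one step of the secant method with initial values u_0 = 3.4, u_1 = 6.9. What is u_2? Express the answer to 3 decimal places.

f(3.4) = -15.44000, f(6.9) = 20.61000
u_2 = 6.90000 − 20.61000·(6.90000 − 3.40000) / (20.61000 − (-15.44000)) = 6.90000 − (72.13500)/(36.05000) = 4.89903

4.899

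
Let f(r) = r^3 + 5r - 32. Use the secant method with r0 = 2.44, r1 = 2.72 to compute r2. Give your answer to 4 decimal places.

2.6510

f(2.44) = -5.273216, f(2.72) = 1.723648
r2 = 2.720000 − 1.723648·(2.720000 − 2.440000) / (1.723648 − (-5.273216)) = 2.720000 − (0.482621)/(6.996864) = 2.651023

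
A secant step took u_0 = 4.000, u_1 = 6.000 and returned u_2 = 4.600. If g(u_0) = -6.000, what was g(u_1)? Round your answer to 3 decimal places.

The secant line through (4.000, -6.000) and (6.000, g(u_1)) crosses zero at u_2 = 4.600.
So (4.000, -6.000), (6.000, g(u_1)), (4.600, 0) are collinear:
g(u_1) = -6.000 · (6.000 − 4.600) / (4.000 − 4.600) = -6.000 · (1.40000)/(-0.60000) = 14.00000

14.000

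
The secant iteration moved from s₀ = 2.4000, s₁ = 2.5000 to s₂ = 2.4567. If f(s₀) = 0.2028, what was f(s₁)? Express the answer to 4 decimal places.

-0.1549

The secant line through (2.4000, 0.2028) and (2.5000, f(s₁)) crosses zero at s₂ = 2.4567.
So (2.4000, 0.2028), (2.5000, f(s₁)), (2.4567, 0) are collinear:
f(s₁) = 0.2028 · (2.5000 − 2.4567) / (2.4000 − 2.4567) = 0.2028 · (0.043300)/(-0.056700) = -0.154872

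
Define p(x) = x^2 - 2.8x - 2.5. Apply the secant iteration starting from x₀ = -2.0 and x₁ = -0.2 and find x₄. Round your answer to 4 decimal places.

p(-2.0) = 7.100000, p(-0.2) = -1.900000
x₂ = -0.200000 − (-1.900000)·(-0.200000 − (-2.000000)) / (-1.900000 − 7.100000) = -0.200000 − (-3.420000)/(-9.000000) = -0.580000
p(-0.580000) = -0.539600
x₃ = -0.580000 − (-0.539600)·(-0.580000 − (-0.200000)) / (-0.539600 − (-1.900000)) = -0.580000 − (0.205048)/(1.360400) = -0.730726
p(-0.730726) = 0.079994
x₄ = -0.730726 − 0.079994·(-0.730726 − (-0.580000)) / (0.079994 − (-0.539600)) = -0.730726 − (-0.012057)/(0.619594) = -0.711266

-0.7113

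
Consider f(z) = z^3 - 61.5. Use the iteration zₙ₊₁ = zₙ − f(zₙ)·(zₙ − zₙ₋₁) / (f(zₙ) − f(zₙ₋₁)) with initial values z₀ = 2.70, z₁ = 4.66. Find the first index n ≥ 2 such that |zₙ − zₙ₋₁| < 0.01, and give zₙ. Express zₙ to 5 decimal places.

f(2.70) = -41.8170000, f(4.66) = 39.6946960
z₂ = 4.6600000 − 39.6946960·(1.9600000)/(81.5116960) = 3.7055161;  |Δ| = 0.9544839
f(3.7055161) = -10.6201172
z₃ = 3.7055161 − (-10.6201172)·(-0.9544839)/(-50.3148132) = 3.9069822;  |Δ| = 0.2014661
f(3.9069822) = -1.8618311
z₄ = 3.9069822 − (-1.8618311)·(0.2014661)/(8.7582861) = 3.9498098;  |Δ| = 0.0428275
f(3.9498098) = 0.1209706
z₅ = 3.9498098 − 0.1209706·(0.0428275)/(1.9828018) = 3.9471969;  |Δ| = 0.0026129
|z₅ − z₄| = 0.0026129 < 0.01

n = 5, zₙ = 3.94720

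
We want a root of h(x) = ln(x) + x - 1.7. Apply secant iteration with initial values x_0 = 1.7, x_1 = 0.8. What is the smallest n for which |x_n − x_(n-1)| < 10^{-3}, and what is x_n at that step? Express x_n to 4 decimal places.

n = 5, x_n = 1.3788

h(1.7) = 0.530628, h(0.8) = -1.123144
x_2 = 0.800000 − (-1.123144)·(-0.900000)/(-1.653772) = 1.411227;  |Δ| = 0.611227
h(1.411227) = 0.055686
x_3 = 1.411227 − 0.055686·(0.611227)/(1.178829) = 1.382353;  |Δ| = 0.028873
h(1.382353) = 0.006141
x_4 = 1.382353 − 0.006141·(-0.028873)/(-0.049545) = 1.378775;  |Δ| = 0.003579
h(1.378775) = -0.000030
x_5 = 1.378775 − (-0.000030)·(-0.003579)/(-0.006171) = 1.378792;  |Δ| = 0.000017
|x_5 − x_4| = 0.000017 < 10^{-3}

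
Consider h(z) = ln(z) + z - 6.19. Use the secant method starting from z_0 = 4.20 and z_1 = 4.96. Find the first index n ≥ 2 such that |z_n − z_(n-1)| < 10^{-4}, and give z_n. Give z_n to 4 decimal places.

h(4.20) = -0.554915, h(4.96) = 0.371406
z_2 = 4.960000 − 0.371406·(0.760000)/(0.926321) = 4.655280;  |Δ| = 0.304720
h(4.655280) = 0.003282
z_3 = 4.655280 − 0.003282·(-0.304720)/(-0.368123) = 4.652563;  |Δ| = 0.002717
h(4.652563) = -0.000018
z_4 = 4.652563 − (-0.000018)·(-0.002717)/(-0.003301) = 4.652578;  |Δ| = 0.000015
|z_4 − z_3| = 0.000015 < 10^{-4}

n = 4, z_n = 4.6526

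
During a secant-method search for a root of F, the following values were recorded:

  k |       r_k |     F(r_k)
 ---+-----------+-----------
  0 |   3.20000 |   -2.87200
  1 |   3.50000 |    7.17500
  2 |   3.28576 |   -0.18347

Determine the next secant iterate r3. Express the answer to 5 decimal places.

3.29110

r3 = 3.28576 − (-0.18347)·(3.28576 − 3.50000) / (-0.18347 − 7.17500)
   = 3.28576 − (0.0393066)/(-7.3584700) = 3.2911017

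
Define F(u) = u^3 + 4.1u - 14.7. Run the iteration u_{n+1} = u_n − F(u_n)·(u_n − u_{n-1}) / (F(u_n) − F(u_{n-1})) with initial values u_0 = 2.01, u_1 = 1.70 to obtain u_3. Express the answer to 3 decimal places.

F(2.01) = 1.66160, F(1.70) = -2.81700
u_2 = 1.70000 − (-2.81700)·(1.70000 − 2.01000) / (-2.81700 − 1.66160) = 1.70000 − (0.87327)/(-4.47860) = 1.89499
F(1.89499) = -0.12570
u_3 = 1.89499 − (-0.12570)·(1.89499 − 1.70000) / (-0.12570 − (-2.81700)) = 1.89499 − (-0.02451)/(2.69130) = 1.90409

1.904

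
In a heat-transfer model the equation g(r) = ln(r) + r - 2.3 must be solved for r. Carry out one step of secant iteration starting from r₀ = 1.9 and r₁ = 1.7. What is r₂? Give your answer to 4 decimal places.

1.7446

g(1.9) = 0.241854, g(1.7) = -0.069372
r₂ = 1.700000 − (-0.069372)·(1.700000 − 1.900000) / (-0.069372 − 0.241854) = 1.700000 − (0.013874)/(-0.311226) = 1.744580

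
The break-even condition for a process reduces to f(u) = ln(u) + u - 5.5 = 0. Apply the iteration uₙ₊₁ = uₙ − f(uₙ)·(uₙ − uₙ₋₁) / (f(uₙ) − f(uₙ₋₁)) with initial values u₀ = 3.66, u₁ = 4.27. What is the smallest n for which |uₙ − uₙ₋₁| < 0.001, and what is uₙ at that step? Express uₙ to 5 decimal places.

n = 4, uₙ = 4.09117

f(3.66) = -0.5425369, f(4.27) = 0.2216138
u₂ = 4.2700000 − 0.2216138·(0.6100000)/(0.7641507) = 4.0930919;  |Δ| = 0.1769081
f(4.0930919) = 0.0023926
u₃ = 4.0930919 − 0.0023926·(-0.1769081)/(-0.2192213) = 4.0911611;  |Δ| = 0.0019308
f(4.0911611) = -0.0000100
u₄ = 4.0911611 − (-0.0000100)·(-0.0019308)/(-0.0024026) = 4.0911692;  |Δ| = 0.0000081
|u₄ − u₃| = 0.0000081 < 0.001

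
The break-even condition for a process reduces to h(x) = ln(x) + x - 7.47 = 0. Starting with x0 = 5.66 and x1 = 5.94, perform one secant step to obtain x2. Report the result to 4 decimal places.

h(5.66) = -0.076576, h(5.94) = 0.251709
x2 = 5.940000 − 0.251709·(5.940000 − 5.660000) / (0.251709 − (-0.076576)) = 5.940000 − (0.070479)/(0.328285) = 5.725313

5.7253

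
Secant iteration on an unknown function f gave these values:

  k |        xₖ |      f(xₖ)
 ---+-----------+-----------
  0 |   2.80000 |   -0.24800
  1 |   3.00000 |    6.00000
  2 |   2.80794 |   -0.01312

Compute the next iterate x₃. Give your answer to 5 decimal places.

x₃ = 2.80794 − (-0.01312)·(2.80794 − 3.00000) / (-0.01312 − 6.00000)
   = 2.80794 − (0.0025198)/(-6.0131200) = 2.8083591

2.80836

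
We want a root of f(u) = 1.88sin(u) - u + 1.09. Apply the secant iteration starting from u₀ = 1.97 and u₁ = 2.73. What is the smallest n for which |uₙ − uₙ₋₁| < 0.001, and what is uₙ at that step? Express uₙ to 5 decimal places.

n = 5, uₙ = 2.38311

f(1.97) = 0.8521771, f(2.73) = -0.8878694
u₂ = 2.7300000 − (-0.8878694)·(0.7600000)/(-1.7400465) = 2.3422053;  |Δ| = 0.3877947
f(2.3422053) = 0.0956213
u₃ = 2.3422053 − 0.0956213·(-0.3877947)/(0.9834907) = 2.3799093;  |Δ| = 0.0377039
f(2.3799093) = 0.0075552
u₄ = 2.3799093 − 0.0075552·(0.0377039)/(-0.0880662) = 2.3831439;  |Δ| = 0.0032346
f(2.3831439) = -0.0000869
u₅ = 2.3831439 − (-0.0000869)·(0.0032346)/(-0.0076421) = 2.3831071;  |Δ| = 0.0000368
|u₅ − u₄| = 0.0000368 < 0.001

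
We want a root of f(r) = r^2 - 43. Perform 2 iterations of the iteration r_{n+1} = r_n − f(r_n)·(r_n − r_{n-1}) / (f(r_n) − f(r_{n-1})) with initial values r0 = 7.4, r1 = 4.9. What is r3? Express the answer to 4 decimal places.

f(7.4) = 11.760000, f(4.9) = -18.990000
r2 = 4.900000 − (-18.990000)·(4.900000 − 7.400000) / (-18.990000 − 11.760000) = 4.900000 − (47.475000)/(-30.750000) = 6.443902
f(6.443902) = -1.476121
r3 = 6.443902 − (-1.476121)·(6.443902 − 4.900000) / (-1.476121 − (-18.990000)) = 6.443902 − (-2.278987)/(17.513879) = 6.574027

6.5740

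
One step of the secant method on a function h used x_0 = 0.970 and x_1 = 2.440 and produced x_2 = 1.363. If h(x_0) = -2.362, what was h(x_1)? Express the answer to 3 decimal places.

6.473

The secant line through (0.970, -2.362) and (2.440, h(x_1)) crosses zero at x_2 = 1.363.
So (0.970, -2.362), (2.440, h(x_1)), (1.363, 0) are collinear:
h(x_1) = -2.362 · (2.440 − 1.363) / (0.970 − 1.363) = -2.362 · (1.07700)/(-0.39300) = 6.47296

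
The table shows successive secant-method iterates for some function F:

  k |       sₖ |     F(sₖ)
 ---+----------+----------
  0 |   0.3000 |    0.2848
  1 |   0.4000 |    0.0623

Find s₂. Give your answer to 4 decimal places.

s₂ = 0.4000 − 0.0623·(0.4000 − 0.3000) / (0.0623 − 0.2848)
   = 0.4000 − (0.006230)/(-0.222500) = 0.428000

0.4280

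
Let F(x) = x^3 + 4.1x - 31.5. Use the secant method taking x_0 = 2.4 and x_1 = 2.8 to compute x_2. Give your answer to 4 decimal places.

2.7209

F(2.4) = -7.836000, F(2.8) = 1.932000
x_2 = 2.800000 − 1.932000·(2.800000 − 2.400000) / (1.932000 − (-7.836000)) = 2.800000 − (0.772800)/(9.768000) = 2.720885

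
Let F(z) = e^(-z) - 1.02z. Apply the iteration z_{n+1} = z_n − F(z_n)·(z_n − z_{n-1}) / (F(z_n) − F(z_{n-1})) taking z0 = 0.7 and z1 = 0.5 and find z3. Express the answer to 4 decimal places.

0.5600

F(0.7) = -0.217415, F(0.5) = 0.096531
z2 = 0.500000 − 0.096531·(0.500000 − 0.700000) / (0.096531 − (-0.217415)) = 0.500000 − (-0.019306)/(0.313945) = 0.561495
F(0.561495) = -0.002369
z3 = 0.561495 − (-0.002369)·(0.561495 − 0.500000) / (-0.002369 − 0.096531) = 0.561495 − (-0.000146)/(-0.098900) = 0.560022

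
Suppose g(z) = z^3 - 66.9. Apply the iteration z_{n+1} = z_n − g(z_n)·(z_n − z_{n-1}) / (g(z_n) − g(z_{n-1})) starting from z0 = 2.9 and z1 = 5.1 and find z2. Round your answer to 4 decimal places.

3.7639

g(2.9) = -42.511000, g(5.1) = 65.751000
z2 = 5.100000 − 65.751000·(5.100000 − 2.900000) / (65.751000 − (-42.511000)) = 5.100000 − (144.652200)/(108.262000) = 3.763869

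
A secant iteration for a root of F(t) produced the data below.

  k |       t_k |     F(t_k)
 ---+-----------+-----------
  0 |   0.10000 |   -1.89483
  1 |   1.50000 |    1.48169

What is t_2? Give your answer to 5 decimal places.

0.88565

t_2 = 1.50000 − 1.48169·(1.50000 − 0.10000) / (1.48169 − (-1.89483))
   = 1.50000 − (2.0743660)/(3.3765200) = 0.8856497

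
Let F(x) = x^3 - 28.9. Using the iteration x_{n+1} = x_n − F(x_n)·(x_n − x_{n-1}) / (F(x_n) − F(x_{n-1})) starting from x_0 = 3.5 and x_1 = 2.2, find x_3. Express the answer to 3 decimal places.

3.116

F(3.5) = 13.97500, F(2.2) = -18.25200
x_2 = 2.20000 − (-18.25200)·(2.20000 − 3.50000) / (-18.25200 − 13.97500) = 2.20000 − (23.72760)/(-32.22700) = 2.93626
F(2.93626) = -3.58455
x_3 = 2.93626 − (-3.58455)·(2.93626 − 2.20000) / (-3.58455 − (-18.25200)) = 2.93626 − (-2.63918)/(14.66745) = 3.11620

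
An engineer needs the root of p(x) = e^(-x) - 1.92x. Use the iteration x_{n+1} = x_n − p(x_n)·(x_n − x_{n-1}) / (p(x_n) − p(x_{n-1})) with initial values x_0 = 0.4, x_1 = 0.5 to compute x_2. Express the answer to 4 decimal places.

p(0.4) = -0.097680, p(0.5) = -0.353469
x_2 = 0.500000 − (-0.353469)·(0.500000 − 0.400000) / (-0.353469 − (-0.097680)) = 0.500000 − (-0.035347)/(-0.255789) = 0.361812

0.3618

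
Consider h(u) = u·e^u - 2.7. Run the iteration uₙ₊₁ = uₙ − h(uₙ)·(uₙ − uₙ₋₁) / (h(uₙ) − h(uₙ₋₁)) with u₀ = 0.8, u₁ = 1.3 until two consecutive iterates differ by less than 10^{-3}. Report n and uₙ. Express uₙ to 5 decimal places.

h(0.8) = -0.9195673, h(1.3) = 2.0700857
u₂ = 1.3000000 − 2.0700857·(0.5000000)/(2.9896529) = 0.9537916;  |Δ| = 0.3462084
h(0.9537916) = -0.2244029
u₃ = 0.9537916 − (-0.2244029)·(-0.3462084)/(-2.2944886) = 0.9876511;  |Δ| = 0.0338595
h(0.9876511) = -0.0482353
u₄ = 0.9876511 − (-0.0482353)·(0.0338595)/(0.1761676) = 0.9969220;  |Δ| = 0.0092708
h(0.9969220) = 0.0015864
u₅ = 0.9969220 − 0.0015864·(0.0092708)/(0.0498217) = 0.9966268;  |Δ| = 0.0002952
|u₅ − u₄| = 0.0002952 < 10^{-3}

n = 5, uₙ = 0.99663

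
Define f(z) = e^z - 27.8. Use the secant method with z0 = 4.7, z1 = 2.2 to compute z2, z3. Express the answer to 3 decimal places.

2.665, 3.834

f(4.7) = 82.14717, f(2.2) = -18.77499
z2 = 2.20000 − (-18.77499)·(2.20000 − 4.70000) / (-18.77499 − 82.14717) = 2.20000 − (46.93747)/(-100.92216) = 2.66509
f(2.66509) = -13.43082
z3 = 2.66509 − (-13.43082)·(2.66509 − 2.20000) / (-13.43082 − (-18.77499)) = 2.66509 − (-6.24648)/(5.34417) = 3.83393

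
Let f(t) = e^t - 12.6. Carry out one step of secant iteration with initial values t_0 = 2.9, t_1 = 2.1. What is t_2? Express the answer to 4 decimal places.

f(2.9) = 5.574145, f(2.1) = -4.433830
t_2 = 2.100000 − (-4.433830)·(2.100000 − 2.900000) / (-4.433830 − 5.574145) = 2.100000 − (3.547064)/(-10.007975) = 2.454424

2.4544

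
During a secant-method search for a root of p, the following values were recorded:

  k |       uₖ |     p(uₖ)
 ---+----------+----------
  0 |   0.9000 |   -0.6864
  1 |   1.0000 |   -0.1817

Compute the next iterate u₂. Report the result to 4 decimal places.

u₂ = 1.0000 − (-0.1817)·(1.0000 − 0.9000) / (-0.1817 − (-0.6864))
   = 1.0000 − (-0.018170)/(0.504700) = 1.036002

1.0360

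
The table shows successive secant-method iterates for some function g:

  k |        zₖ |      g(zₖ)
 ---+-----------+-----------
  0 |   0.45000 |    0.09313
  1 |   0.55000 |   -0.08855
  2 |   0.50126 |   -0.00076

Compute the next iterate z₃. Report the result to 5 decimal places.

z₃ = 0.50126 − (-0.00076)·(0.50126 − 0.55000) / (-0.00076 − (-0.08855))
   = 0.50126 − (0.0000370)/(0.0877900) = 0.5008381

0.50084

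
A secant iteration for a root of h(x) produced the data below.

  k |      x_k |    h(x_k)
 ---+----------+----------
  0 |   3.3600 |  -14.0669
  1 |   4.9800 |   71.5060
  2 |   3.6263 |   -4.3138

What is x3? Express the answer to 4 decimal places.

3.7033

x3 = 3.6263 − (-4.3138)·(3.6263 − 4.9800) / (-4.3138 − 71.5060)
   = 3.6263 − (5.839591)/(-75.819800) = 3.703319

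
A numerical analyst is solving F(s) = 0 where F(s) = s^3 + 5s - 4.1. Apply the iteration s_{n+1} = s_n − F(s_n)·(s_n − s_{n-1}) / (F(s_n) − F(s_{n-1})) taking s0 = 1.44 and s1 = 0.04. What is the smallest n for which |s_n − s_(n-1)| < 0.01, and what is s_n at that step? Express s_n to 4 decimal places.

F(1.44) = 6.085984, F(0.04) = -3.899936
s2 = 0.040000 − (-3.899936)·(-1.400000)/(-9.985920) = 0.586761;  |Δ| = 0.546761
F(0.586761) = -0.964181
s3 = 0.586761 − (-0.964181)·(0.546761)/(2.935755) = 0.766332;  |Δ| = 0.179571
F(0.766332) = 0.181698
s4 = 0.766332 − 0.181698·(0.179571)/(1.145879) = 0.737858;  |Δ| = 0.028474
F(0.737858) = -0.008996
s5 = 0.737858 − (-0.008996)·(-0.028474)/(-0.190694) = 0.739201;  |Δ| = 0.001343
|s5 − s4| = 0.001343 < 0.01

n = 5, s_n = 0.7392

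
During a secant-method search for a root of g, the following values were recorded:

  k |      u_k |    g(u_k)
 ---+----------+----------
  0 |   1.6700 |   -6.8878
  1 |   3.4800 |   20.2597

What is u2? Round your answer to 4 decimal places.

u2 = 3.4800 − 20.2597·(3.4800 − 1.6700) / (20.2597 − (-6.8878))
   = 3.4800 − (36.670057)/(27.147500) = 2.129229

2.1292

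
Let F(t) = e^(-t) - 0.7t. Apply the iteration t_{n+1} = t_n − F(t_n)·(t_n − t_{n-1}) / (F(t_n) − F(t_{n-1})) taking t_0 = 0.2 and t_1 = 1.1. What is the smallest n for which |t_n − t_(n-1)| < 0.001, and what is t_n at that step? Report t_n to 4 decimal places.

n = 5, t_n = 0.7055

F(0.2) = 0.678731, F(1.1) = -0.437129
t_2 = 1.100000 − (-0.437129)·(0.900000)/(-1.115860) = 0.747432;  |Δ| = 0.352568
F(0.747432) = -0.049622
t_3 = 0.747432 − (-0.049622)·(-0.352568)/(0.387507) = 0.702285;  |Δ| = 0.045148
F(0.702285) = 0.003853
t_4 = 0.702285 − 0.003853·(-0.045148)/(0.053474) = 0.705538;  |Δ| = 0.003253
F(0.705538) = -0.000033
t_5 = 0.705538 − (-0.000033)·(0.003253)/(-0.003886) = 0.705510;  |Δ| = 0.000028
|t_5 − t_4| = 0.000028 < 0.001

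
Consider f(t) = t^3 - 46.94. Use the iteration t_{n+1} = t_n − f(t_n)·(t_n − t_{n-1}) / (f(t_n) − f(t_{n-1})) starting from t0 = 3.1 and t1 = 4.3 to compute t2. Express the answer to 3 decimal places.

f(3.1) = -17.14900, f(4.3) = 32.56700
t2 = 4.30000 − 32.56700·(4.30000 − 3.10000) / (32.56700 − (-17.14900)) = 4.30000 − (39.08040)/(49.71600) = 3.51393

3.514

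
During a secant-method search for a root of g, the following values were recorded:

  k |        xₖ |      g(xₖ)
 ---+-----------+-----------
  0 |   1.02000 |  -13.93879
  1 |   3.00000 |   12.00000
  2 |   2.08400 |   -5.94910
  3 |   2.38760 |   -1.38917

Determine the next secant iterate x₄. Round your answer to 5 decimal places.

2.48009

x₄ = 2.38760 − (-1.38917)·(2.38760 − 2.08400) / (-1.38917 − (-5.94910))
   = 2.38760 − (-0.4217520)/(4.5599300) = 2.4800909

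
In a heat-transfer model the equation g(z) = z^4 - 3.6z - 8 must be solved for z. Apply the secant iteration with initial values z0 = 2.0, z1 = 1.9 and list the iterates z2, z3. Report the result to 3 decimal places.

g(2.0) = 0.80000, g(1.9) = -1.80790
z2 = 1.90000 − (-1.80790)·(1.90000 − 2.00000) / (-1.80790 − 0.80000) = 1.90000 − (0.18079)/(-2.60790) = 1.96932
g(1.96932) = -0.04884
z3 = 1.96932 − (-0.04884)·(1.96932 − 1.90000) / (-0.04884 − (-1.80790)) = 1.96932 − (-0.00339)/(1.75906) = 1.97125

1.969, 1.971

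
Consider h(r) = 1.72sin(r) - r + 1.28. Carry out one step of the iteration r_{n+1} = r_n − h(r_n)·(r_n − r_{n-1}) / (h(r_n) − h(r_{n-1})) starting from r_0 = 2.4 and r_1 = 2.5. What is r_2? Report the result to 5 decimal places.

h(2.4) = 0.0417967, h(2.5) = -0.1906279
r_2 = 2.5000000 − (-0.1906279)·(2.5000000 − 2.4000000) / (-0.1906279 − 0.0417967) = 2.5000000 − (-0.0190628)/(-0.2324246) = 2.4179829

2.41798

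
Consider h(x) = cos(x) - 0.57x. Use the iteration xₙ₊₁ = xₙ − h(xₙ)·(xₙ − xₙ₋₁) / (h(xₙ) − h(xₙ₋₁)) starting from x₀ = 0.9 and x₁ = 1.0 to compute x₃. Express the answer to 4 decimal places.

0.9789

h(0.9) = 0.108610, h(1.0) = -0.029698
x₂ = 1.000000 − (-0.029698)·(1.000000 − 0.900000) / (-0.029698 − 0.108610) = 1.000000 − (-0.002970)/(-0.138308) = 0.978528
h(0.978528) = 0.000484
x₃ = 0.978528 − 0.000484·(0.978528 − 1.000000) / (0.000484 − (-0.029698)) = 0.978528 − (-0.000010)/(0.030181) = 0.978872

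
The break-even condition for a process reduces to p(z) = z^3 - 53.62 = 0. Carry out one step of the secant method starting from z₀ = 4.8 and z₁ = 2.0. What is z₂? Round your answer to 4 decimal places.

3.2451

p(4.8) = 56.972000, p(2.0) = -45.620000
z₂ = 2.000000 − (-45.620000)·(2.000000 − 4.800000) / (-45.620000 − 56.972000) = 2.000000 − (127.736000)/(-102.592000) = 3.245087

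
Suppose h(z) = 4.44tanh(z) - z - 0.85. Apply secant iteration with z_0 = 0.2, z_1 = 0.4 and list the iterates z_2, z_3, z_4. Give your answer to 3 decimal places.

0.257, 0.254, 0.254

h(0.2) = -0.17365, h(0.4) = 0.43697
z_2 = 0.40000 − 0.43697·(0.40000 − 0.20000) / (0.43697 − (-0.17365)) = 0.40000 − (0.08739)/(0.61063) = 0.25688
h(0.25688) = 0.00922
z_3 = 0.25688 − 0.00922·(0.25688 − 0.40000) / (0.00922 − 0.43697) = 0.25688 − (-0.00132)/(-0.42776) = 0.25379
h(0.25379) = -0.00054
z_4 = 0.25379 − (-0.00054)·(0.25379 − 0.25688) / (-0.00054 − 0.00922) = 0.25379 − (0.00000)/(-0.00975) = 0.25396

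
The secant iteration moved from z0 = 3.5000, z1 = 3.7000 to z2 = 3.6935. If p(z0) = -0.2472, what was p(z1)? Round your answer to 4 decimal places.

The secant line through (3.5000, -0.2472) and (3.7000, p(z1)) crosses zero at z2 = 3.6935.
So (3.5000, -0.2472), (3.7000, p(z1)), (3.6935, 0) are collinear:
p(z1) = -0.2472 · (3.7000 − 3.6935) / (3.5000 − 3.6935) = -0.2472 · (0.006500)/(-0.193500) = 0.008304

0.0083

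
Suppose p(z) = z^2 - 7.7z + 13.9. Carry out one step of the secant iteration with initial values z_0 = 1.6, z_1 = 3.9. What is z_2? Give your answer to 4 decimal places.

p(1.6) = 4.140000, p(3.9) = -0.920000
z_2 = 3.900000 − (-0.920000)·(3.900000 − 1.600000) / (-0.920000 − 4.140000) = 3.900000 − (-2.116000)/(-5.060000) = 3.481818

3.4818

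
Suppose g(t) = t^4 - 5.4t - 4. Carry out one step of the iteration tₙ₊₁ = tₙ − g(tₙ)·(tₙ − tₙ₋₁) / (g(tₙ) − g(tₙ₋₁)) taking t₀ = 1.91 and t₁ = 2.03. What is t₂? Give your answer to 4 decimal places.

1.9499

g(1.91) = -1.005366, g(2.03) = 2.019817
t₂ = 2.030000 − 2.019817·(2.030000 − 1.910000) / (2.019817 − (-1.005366)) = 2.030000 − (0.242378)/(3.025183) = 1.949880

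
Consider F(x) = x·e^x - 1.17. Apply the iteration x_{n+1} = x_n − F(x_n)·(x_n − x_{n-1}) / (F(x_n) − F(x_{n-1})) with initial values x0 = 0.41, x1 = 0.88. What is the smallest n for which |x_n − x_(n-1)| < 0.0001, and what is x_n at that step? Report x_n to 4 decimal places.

F(0.41) = -0.552205, F(0.88) = 0.951592
x2 = 0.880000 − 0.951592·(0.470000)/(1.503796) = 0.582587;  |Δ| = 0.297413
F(0.582587) = -0.126781
x3 = 0.582587 − (-0.126781)·(-0.297413)/(-1.078373) = 0.617553;  |Δ| = 0.034966
F(0.617553) = -0.024818
x4 = 0.617553 − (-0.024818)·(0.034966)/(0.101963) = 0.626064;  |Δ| = 0.008511
F(0.626064) = 0.000887
x5 = 0.626064 − 0.000887·(0.008511)/(0.025706) = 0.625770;  |Δ| = 0.000294
F(0.625770) = -0.000006
x6 = 0.625770 − (-0.000006)·(-0.000294)/(-0.000893) = 0.625772;  |Δ| = 0.000002
|x6 − x5| = 0.000002 < 0.0001

n = 6, x_n = 0.6258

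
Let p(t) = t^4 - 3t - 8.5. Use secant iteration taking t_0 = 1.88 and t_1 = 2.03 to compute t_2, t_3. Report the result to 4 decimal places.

p(1.88) = -1.648017, p(2.03) = 2.391817
t_2 = 2.030000 − 2.391817·(2.030000 − 1.880000) / (2.391817 − (-1.648017)) = 2.030000 − (0.358773)/(4.039833) = 1.941191
p(1.941191) = -0.124065
t_3 = 1.941191 − (-0.124065)·(1.941191 − 2.030000) / (-0.124065 − 2.391817) = 1.941191 − (0.011018)/(-2.515882) = 1.945571

1.9412, 1.9456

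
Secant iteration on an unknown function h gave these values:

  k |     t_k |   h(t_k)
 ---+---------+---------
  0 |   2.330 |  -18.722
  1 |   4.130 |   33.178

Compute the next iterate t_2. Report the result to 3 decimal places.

2.979

t_2 = 4.130 − 33.178·(4.130 − 2.330) / (33.178 − (-18.722))
   = 4.130 − (59.72040)/(51.90000) = 2.97932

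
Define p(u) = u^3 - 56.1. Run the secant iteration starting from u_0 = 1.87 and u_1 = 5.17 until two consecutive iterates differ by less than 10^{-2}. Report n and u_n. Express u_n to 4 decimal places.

n = 6, u_n = 3.8281

p(1.87) = -49.560797, p(5.17) = 82.088413
u_2 = 5.170000 − 82.088413·(3.300000)/(131.649210) = 3.112321;  |Δ| = 2.057679
p(3.112321) = -25.952360
u_3 = 3.112321 − (-25.952360)·(-2.057679)/(-108.040773) = 3.606594;  |Δ| = 0.494273
p(3.606594) = -9.187147
u_4 = 3.606594 − (-9.187147)·(0.494273)/(16.765213) = 3.877450;  |Δ| = 0.270856
p(3.877450) = 2.195987
u_5 = 3.877450 − 2.195987·(0.270856)/(11.383134) = 3.825198;  |Δ| = 0.052252
p(3.825198) = -0.129180
u_6 = 3.825198 − (-0.129180)·(-0.052252)/(-2.325168) = 3.828101;  |Δ| = 0.002903
|u_6 − u_5| = 0.002903 < 10^{-2}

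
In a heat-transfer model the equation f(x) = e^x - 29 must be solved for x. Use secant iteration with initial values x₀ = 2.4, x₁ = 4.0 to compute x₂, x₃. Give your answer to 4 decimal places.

3.0601, 3.2768

f(2.4) = -17.976824, f(4.0) = 25.598150
x₂ = 4.000000 − 25.598150·(4.000000 − 2.400000) / (25.598150 − (-17.976824)) = 4.000000 − (40.957040)/(43.574974) = 3.060079
f(3.060079) = -7.670761
x₃ = 3.060079 − (-7.670761)·(3.060079 − 4.000000) / (-7.670761 − 25.598150) = 3.060079 − (7.209911)/(-33.268911) = 3.276795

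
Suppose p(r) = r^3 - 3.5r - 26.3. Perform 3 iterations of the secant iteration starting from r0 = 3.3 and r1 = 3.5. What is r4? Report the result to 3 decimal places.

p(3.3) = -1.91300, p(3.5) = 4.32500
r2 = 3.50000 − 4.32500·(3.50000 − 3.30000) / (4.32500 − (-1.91300)) = 3.50000 − (0.86500)/(6.23800) = 3.36133
p(3.36133) = -0.08642
r3 = 3.36133 − (-0.08642)·(3.36133 − 3.50000) / (-0.08642 − 4.32500) = 3.36133 − (0.01198)/(-4.41142) = 3.36405
p(3.36405) = -0.00378
r4 = 3.36405 − (-0.00378)·(3.36405 − 3.36133) / (-0.00378 − (-0.08642)) = 3.36405 − (-0.00001)/(0.08265) = 3.36417

3.364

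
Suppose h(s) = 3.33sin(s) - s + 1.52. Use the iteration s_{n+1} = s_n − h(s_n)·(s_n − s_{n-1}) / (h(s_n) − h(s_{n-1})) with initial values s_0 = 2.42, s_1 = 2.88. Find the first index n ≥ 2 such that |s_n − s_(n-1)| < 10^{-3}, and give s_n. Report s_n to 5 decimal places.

h(2.42) = 1.2997354, h(2.88) = -0.4987976
s_2 = 2.8800000 − (-0.4987976)·(0.4600000)/(-1.7985330) = 2.7524255;  |Δ| = 0.1275745
h(2.7524255) = 0.0310362
s_3 = 2.7524255 − 0.0310362·(-0.1275745)/(0.5298338) = 2.7598985;  |Δ| = 0.0074730
h(2.7598985) = 0.0005040
s_4 = 2.7598985 − 0.0005040·(0.0074730)/(-0.0305322) = 2.7600219;  |Δ| = 0.0001234
|s_4 − s_3| = 0.0001234 < 10^{-3}

n = 4, s_n = 2.76002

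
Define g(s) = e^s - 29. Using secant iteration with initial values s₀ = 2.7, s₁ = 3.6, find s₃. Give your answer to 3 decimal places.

g(2.7) = -14.12027, g(3.6) = 7.59823
s₂ = 3.60000 − 7.59823·(3.60000 − 2.70000) / (7.59823 − (-14.12027)) = 3.60000 − (6.83841)/(21.71850) = 3.28513
g(3.28513) = -2.28743
s₃ = 3.28513 − (-2.28743)·(3.28513 − 3.60000) / (-2.28743 − 7.59823) = 3.28513 − (0.72023)/(-9.88566) = 3.35799

3.358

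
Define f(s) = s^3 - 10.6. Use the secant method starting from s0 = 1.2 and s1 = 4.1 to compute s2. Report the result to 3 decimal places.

f(1.2) = -8.87200, f(4.1) = 58.32100
s2 = 4.10000 − 58.32100·(4.10000 − 1.20000) / (58.32100 − (-8.87200)) = 4.10000 − (169.13090)/(67.19300) = 1.58291

1.583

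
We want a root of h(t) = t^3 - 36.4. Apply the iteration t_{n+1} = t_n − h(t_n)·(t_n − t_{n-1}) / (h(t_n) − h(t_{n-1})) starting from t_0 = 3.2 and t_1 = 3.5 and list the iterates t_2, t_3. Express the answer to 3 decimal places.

h(3.2) = -3.63200, h(3.5) = 6.47500
t_2 = 3.50000 − 6.47500·(3.50000 − 3.20000) / (6.47500 − (-3.63200)) = 3.50000 − (1.94250)/(10.10700) = 3.30781
h(3.30781) = -0.20736
t_3 = 3.30781 − (-0.20736)·(3.30781 − 3.50000) / (-0.20736 − 6.47500) = 3.30781 − (0.03985)/(-6.68236) = 3.31377

3.308, 3.314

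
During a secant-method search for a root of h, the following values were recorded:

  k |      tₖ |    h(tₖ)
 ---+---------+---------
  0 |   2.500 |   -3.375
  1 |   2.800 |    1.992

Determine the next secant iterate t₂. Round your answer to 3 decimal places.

2.689

t₂ = 2.800 − 1.992·(2.800 − 2.500) / (1.992 − (-3.375))
   = 2.800 − (0.59760)/(5.36700) = 2.68865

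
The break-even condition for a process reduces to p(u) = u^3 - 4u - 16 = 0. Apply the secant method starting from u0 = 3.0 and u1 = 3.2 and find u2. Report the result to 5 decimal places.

3.04026

p(3.0) = -1.0000000, p(3.2) = 3.9680000
u2 = 3.2000000 − 3.9680000·(3.2000000 − 3.0000000) / (3.9680000 − (-1.0000000)) = 3.2000000 − (0.7936000)/(4.9680000) = 3.0402576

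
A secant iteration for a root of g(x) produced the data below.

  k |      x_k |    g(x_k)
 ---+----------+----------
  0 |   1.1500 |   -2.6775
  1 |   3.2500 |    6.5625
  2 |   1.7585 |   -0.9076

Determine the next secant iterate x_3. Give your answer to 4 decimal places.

1.9397

x_3 = 1.7585 − (-0.9076)·(1.7585 − 3.2500) / (-0.9076 − 6.5625)
   = 1.7585 − (1.353685)/(-7.470100) = 1.939714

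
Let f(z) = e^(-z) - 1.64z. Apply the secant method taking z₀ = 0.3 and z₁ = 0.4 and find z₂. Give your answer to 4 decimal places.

f(0.3) = 0.248818, f(0.4) = 0.014320
z₂ = 0.400000 − 0.014320·(0.400000 − 0.300000) / (0.014320 − 0.248818) = 0.400000 − (0.001432)/(-0.234498) = 0.406107

0.4061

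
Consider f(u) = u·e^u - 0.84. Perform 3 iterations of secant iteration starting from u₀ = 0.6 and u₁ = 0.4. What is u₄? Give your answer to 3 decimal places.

f(0.6) = 0.25327, f(0.4) = -0.24327
u₂ = 0.40000 − (-0.24327)·(0.40000 − 0.60000) / (-0.24327 − 0.25327) = 0.40000 − (0.04865)/(-0.49654) = 0.49799
f(0.49799) = -0.02061
u₃ = 0.49799 − (-0.02061)·(0.49799 − 0.40000) / (-0.02061 − (-0.24327)) = 0.49799 − (-0.00202)/(0.22266) = 0.50706
f(0.50706) = 0.00192
u₄ = 0.50706 − 0.00192·(0.50706 − 0.49799) / (0.00192 − (-0.02061)) = 0.50706 − (0.00002)/(0.02253) = 0.50629

0.506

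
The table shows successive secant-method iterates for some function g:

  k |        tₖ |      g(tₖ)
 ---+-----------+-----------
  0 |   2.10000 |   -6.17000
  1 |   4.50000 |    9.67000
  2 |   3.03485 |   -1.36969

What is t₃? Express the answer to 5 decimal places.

3.21663

t₃ = 3.03485 − (-1.36969)·(3.03485 − 4.50000) / (-1.36969 − 9.67000)
   = 3.03485 − (2.0068013)/(-11.0396900) = 3.2166306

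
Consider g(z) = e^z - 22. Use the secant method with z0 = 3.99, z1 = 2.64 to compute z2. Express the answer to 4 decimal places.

2.9093

g(3.99) = 32.054889, g(2.64) = -7.986796
z2 = 2.640000 − (-7.986796)·(2.640000 − 3.990000) / (-7.986796 − 32.054889) = 2.640000 − (10.782175)/(-40.041686) = 2.909274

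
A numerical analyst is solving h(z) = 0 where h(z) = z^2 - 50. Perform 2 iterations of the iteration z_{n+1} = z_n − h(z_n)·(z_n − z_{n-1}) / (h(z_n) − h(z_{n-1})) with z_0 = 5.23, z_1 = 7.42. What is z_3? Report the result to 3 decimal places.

7.070

h(5.23) = -22.64710, h(7.42) = 5.05640
z_2 = 7.42000 − 5.05640·(7.42000 − 5.23000) / (5.05640 − (-22.64710)) = 7.42000 − (11.07352)/(27.70350) = 7.02028
h(7.02028) = -0.71560
z_3 = 7.02028 − (-0.71560)·(7.02028 − 7.42000) / (-0.71560 − 5.05640) = 7.02028 − (0.28604)/(-5.77200) = 7.06984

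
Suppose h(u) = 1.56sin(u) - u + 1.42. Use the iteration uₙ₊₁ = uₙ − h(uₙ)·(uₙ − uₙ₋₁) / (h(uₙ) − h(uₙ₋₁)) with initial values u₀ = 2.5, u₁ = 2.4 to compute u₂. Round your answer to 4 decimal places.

2.4335

h(2.5) = -0.146383, h(2.4) = 0.073723
u₂ = 2.400000 − 0.073723·(2.400000 − 2.500000) / (0.073723 − (-0.146383)) = 2.400000 − (-0.007372)/(0.220106) = 2.433494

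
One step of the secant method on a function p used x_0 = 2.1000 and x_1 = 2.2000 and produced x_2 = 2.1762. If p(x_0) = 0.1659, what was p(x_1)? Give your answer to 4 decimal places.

-0.0518

The secant line through (2.1000, 0.1659) and (2.2000, p(x_1)) crosses zero at x_2 = 2.1762.
So (2.1000, 0.1659), (2.2000, p(x_1)), (2.1762, 0) are collinear:
p(x_1) = 0.1659 · (2.2000 − 2.1762) / (2.1000 − 2.1762) = 0.1659 · (0.023800)/(-0.076200) = -0.051817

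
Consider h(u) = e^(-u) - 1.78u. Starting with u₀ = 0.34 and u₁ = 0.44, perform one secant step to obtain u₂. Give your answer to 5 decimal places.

h(0.34) = 0.1065703, h(0.44) = -0.1391636
u₂ = 0.4400000 − (-0.1391636)·(0.4400000 − 0.3400000) / (-0.1391636 − 0.1065703) = 0.4400000 − (-0.0139164)/(-0.2457339) = 0.3833682

0.38337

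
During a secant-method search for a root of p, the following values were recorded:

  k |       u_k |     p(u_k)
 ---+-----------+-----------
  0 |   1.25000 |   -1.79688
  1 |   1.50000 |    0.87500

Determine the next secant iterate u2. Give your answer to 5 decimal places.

1.41813

u2 = 1.50000 − 0.87500·(1.50000 − 1.25000) / (0.87500 − (-1.79688))
   = 1.50000 − (0.2187500)/(2.6718800) = 1.4181288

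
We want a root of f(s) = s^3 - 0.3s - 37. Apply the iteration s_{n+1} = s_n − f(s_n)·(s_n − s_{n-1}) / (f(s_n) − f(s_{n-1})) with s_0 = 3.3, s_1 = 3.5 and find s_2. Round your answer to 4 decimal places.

3.3597

f(3.3) = -2.053000, f(3.5) = 4.825000
s_2 = 3.500000 − 4.825000·(3.500000 − 3.300000) / (4.825000 − (-2.053000)) = 3.500000 − (0.965000)/(6.878000) = 3.359698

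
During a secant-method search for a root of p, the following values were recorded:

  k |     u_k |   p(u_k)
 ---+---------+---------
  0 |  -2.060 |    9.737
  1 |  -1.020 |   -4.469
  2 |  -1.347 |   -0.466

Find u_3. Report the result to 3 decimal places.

u_3 = -1.347 − (-0.466)·(-1.347 − (-1.020)) / (-0.466 − (-4.469))
   = -1.347 − (0.15238)/(4.00300) = -1.38507

-1.385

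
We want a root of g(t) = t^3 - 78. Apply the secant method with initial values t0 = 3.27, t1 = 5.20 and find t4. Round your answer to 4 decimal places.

g(3.27) = -43.034217, g(5.20) = 62.608000
t2 = 5.200000 − 62.608000·(5.200000 − 3.270000) / (62.608000 − (-43.034217)) = 5.200000 − (120.833440)/(105.642217) = 4.056201
g(4.056201) = -11.264262
t3 = 4.056201 − (-11.264262)·(4.056201 − 5.200000) / (-11.264262 − 62.608000) = 4.056201 − (12.884049)/(-73.872262) = 4.230611
g(4.230611) = -2.280228
t4 = 4.230611 − (-2.280228)·(4.230611 − 4.056201) / (-2.280228 − (-11.264262)) = 4.230611 − (-0.397694)/(8.984033) = 4.274878

4.2749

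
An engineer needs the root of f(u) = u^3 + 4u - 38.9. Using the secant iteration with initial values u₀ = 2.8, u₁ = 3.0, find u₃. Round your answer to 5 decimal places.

f(2.8) = -5.7480000, f(3.0) = 0.1000000
u₂ = 3.0000000 − 0.1000000·(3.0000000 − 2.8000000) / (0.1000000 − (-5.7480000)) = 3.0000000 − (0.0200000)/(5.8480000) = 2.9965800
f(2.9965800) = -0.0059139
u₃ = 2.9965800 − (-0.0059139)·(2.9965800 − 3.0000000) / (-0.0059139 − 0.1000000) = 2.9965800 − (0.0000202)/(-0.1059139) = 2.9967710

2.99677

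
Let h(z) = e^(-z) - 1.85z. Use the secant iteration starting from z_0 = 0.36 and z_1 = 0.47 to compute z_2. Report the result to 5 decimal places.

0.37262

h(0.36) = 0.0316763, h(0.47) = -0.2444977
z_2 = 0.4700000 − (-0.2444977)·(0.4700000 − 0.3600000) / (-0.2444977 − 0.0316763) = 0.4700000 − (-0.0268948)/(-0.2761741) = 0.3726167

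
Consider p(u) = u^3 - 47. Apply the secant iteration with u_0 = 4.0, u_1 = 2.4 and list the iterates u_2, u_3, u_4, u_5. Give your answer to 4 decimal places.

p(4.0) = 17.000000, p(2.4) = -33.176000
u_2 = 2.400000 − (-33.176000)·(2.400000 − 4.000000) / (-33.176000 − 17.000000) = 2.400000 − (53.081600)/(-50.176000) = 3.457908
p(3.457908) = -5.653346
u_3 = 3.457908 − (-5.653346)·(3.457908 − 2.400000) / (-5.653346 − (-33.176000)) = 3.457908 − (-5.980721)/(27.522654) = 3.675210
p(3.675210) = 2.641678
u_4 = 3.675210 − 2.641678·(3.675210 − 3.457908) / (2.641678 − (-5.653346)) = 3.675210 − (0.574041)/(8.295025) = 3.606007
p(3.606007) = -0.110064
u_5 = 3.606007 − (-0.110064)·(3.606007 − 3.675210) / (-0.110064 − 2.641678) = 3.606007 − (0.007617)/(-2.751742) = 3.608775

3.4579, 3.6752, 3.6060, 3.6088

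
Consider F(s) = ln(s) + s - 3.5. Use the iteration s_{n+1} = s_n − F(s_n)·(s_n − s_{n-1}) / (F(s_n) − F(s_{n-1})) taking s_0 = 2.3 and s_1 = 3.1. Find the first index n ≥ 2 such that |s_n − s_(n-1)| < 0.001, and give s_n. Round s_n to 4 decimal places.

n = 4, s_n = 2.5600

F(2.3) = -0.367091, F(3.1) = 0.731402
s_2 = 3.100000 − 0.731402·(0.800000)/(1.098493) = 2.567341;  |Δ| = 0.532659
F(2.567341) = 0.010212
s_3 = 2.567341 − 0.010212·(-0.532659)/(-0.721190) = 2.559799;  |Δ| = 0.007543
F(2.559799) = -0.000273
s_4 = 2.559799 − (-0.000273)·(-0.007543)/(-0.010485) = 2.559995;  |Δ| = 0.000196
|s_4 − s_3| = 0.000196 < 0.001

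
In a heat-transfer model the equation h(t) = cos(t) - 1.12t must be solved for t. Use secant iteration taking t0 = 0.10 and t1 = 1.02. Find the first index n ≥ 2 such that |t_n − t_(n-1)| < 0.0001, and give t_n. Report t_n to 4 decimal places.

h(0.10) = 0.883004, h(1.02) = -0.619034
t2 = 1.020000 − (-0.619034)·(0.920000)/(-1.502038) = 0.640841;  |Δ| = 0.379159
h(0.640841) = 0.083851
t3 = 0.640841 − 0.083851·(-0.379159)/(0.702885) = 0.686073;  |Δ| = 0.045232
h(0.686073) = 0.005338
t4 = 0.686073 − 0.005338·(0.045232)/(-0.078514) = 0.689148;  |Δ| = 0.003075
h(0.689148) = -0.000058
t5 = 0.689148 − (-0.000058)·(0.003075)/(-0.005396) = 0.689115;  |Δ| = 0.000033
|t5 − t4| = 0.000033 < 0.0001

n = 5, t_n = 0.6891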